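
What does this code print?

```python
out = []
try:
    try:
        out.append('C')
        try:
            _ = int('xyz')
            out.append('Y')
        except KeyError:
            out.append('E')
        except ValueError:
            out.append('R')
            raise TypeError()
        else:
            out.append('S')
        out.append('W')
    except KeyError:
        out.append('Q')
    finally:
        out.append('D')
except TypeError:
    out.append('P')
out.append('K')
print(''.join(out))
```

Execution trace: 'C' (try body) → 'R' (inner except ValueError) → 'D' (finally) → 'P' (outer except TypeError) → 'K' (after the try/except). Output: CRDPK

Answer: CRDPK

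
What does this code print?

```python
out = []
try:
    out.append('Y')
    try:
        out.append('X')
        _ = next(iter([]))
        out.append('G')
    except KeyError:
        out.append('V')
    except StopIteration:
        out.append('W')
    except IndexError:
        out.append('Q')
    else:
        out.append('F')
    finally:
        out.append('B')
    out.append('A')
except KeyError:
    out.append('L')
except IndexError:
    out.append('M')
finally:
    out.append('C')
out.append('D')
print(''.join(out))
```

Execution trace: 'Y' (try body) → 'X' (inner try body) → 'W' (inner except StopIteration) → 'B' (inner finally) → 'A' (try body, no exception) → 'C' (finally) → 'D' (after the try/except). Output: YXWBACD

Answer: YXWBACD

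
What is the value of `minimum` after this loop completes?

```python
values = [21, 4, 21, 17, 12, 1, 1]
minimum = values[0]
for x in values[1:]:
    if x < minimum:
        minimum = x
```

Minimum of [21, 4, 21, 17, 12, 1, 1]
`minimum` takes the values: 21 → 4 → 1

Answer: 1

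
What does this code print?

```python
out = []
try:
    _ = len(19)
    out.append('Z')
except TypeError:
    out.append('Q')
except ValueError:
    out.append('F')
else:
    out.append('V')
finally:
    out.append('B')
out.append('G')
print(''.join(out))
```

Execution trace: 'Q' (except TypeError) → 'B' (finally) → 'G' (after the try/except). Output: QBG

Answer: QBG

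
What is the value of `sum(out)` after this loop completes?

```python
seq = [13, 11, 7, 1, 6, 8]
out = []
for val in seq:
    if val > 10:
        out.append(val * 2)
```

Sum of doubled values > 10
`out` takes the values: [] → [26] → [26, 22]
So `sum(out)` = 48

Answer: 48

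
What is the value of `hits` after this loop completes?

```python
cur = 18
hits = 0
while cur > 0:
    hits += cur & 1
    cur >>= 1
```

Count set bits in 18 (binary: 0b10010)
`hits` takes the values: 0 → 1 → 2

Answer: 2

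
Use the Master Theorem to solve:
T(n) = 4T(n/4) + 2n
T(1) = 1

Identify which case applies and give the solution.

a=4, b=4, f(n)=2n. log_4(4) = 1. Since c=1 = 1, Case 2 applies: T(n) = Θ(n^log_b(a) · log n) = O(n log n).

Answer: O(n log n) - Case 2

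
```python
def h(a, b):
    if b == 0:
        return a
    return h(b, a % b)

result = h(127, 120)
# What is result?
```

h(127, 120) -> h(120, 7) -> h(7, 1) -> h(1, 0) -> 1

Answer: 1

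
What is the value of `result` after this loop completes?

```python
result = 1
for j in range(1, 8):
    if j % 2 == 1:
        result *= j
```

Product of odd numbers 1 to 7
`result` takes the values: 1 → 3 → 15 → 105

Answer: 105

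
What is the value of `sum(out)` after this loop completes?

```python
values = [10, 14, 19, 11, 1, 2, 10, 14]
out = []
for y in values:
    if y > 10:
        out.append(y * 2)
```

Sum of doubled values > 10
`out` takes the values: [] → [28] → [28, 38] → [28, 38, 22] → [28, 38, 22, 28]
So `sum(out)` = 116

Answer: 116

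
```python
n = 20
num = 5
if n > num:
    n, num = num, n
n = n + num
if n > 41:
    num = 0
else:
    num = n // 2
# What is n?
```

Trace:
`n = 20` → n = 20
`num = 5` → num = 5
`if n > num: ...` → n > num is True → n = 5; num = 20
`n = n + num` → n = 25
`if n > 41: ...` → n > 41 is False, take else branch → num = 12
So n = 25

Answer: 25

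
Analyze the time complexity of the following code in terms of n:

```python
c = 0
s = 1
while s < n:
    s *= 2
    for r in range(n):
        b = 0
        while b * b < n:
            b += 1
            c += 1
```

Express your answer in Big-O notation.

Each loop level contributes: log n × n × √n. Multiplying the contributions gives O(n√n log n).

Answer: O(n√n log n)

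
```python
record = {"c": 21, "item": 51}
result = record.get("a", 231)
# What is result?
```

Trace:
`record = {"c": 21, "item": 51}` → record = {'c': 21, 'item': 51}
`result = record.get("a", 231)` → result = 231
So result = 231

Answer: 231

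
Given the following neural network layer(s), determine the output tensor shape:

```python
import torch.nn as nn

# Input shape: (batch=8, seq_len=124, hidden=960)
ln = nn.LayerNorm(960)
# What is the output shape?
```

Input: (8, 124, 960) -> Output: (8, 124, 960)

Answer: (8, 124, 960)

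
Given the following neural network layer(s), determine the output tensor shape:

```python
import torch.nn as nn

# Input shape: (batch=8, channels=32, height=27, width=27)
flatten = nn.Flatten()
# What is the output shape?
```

Input: (8, 32, 27, 27) -> Output: (8, 23328)

Answer: (8, 23328)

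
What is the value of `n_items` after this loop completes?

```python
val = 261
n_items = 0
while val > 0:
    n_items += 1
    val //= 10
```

Count digits by repeated division by 10
`n_items` takes the values: 0 → 1 → 2 → 3

Answer: 3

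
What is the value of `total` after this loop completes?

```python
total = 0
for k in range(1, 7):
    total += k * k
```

Sum of squares 1² to 6² = 91
`total` takes the values: 0 → 1 → 5 → 14 → 30 → 55 → 91

Answer: 91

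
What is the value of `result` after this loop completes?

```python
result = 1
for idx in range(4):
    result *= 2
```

2^4 = 16
`result` takes the values: 1 → 2 → 4 → 8 → 16

Answer: 16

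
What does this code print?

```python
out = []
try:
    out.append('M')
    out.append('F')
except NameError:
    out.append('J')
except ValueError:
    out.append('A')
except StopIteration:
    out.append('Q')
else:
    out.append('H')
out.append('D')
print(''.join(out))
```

Execution trace: 'M' (try body) → 'F' (try body, no exception) → 'H' (else) → 'D' (after the try/except). Output: MFHD

Answer: MFHD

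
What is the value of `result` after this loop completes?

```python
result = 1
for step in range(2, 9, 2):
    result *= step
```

Product of even numbers 2 to 8
`result` takes the values: 1 → 2 → 8 → 48 → 384

Answer: 384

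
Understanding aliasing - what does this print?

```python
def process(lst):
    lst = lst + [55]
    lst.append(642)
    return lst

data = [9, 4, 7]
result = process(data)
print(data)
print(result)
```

Key concept: rebinding parameter vs mutation.
Step by step:
`data = [9, 4, 7]` → data = [9, 4, 7]
`result = process(data)` → result = [9, 4, 7, 55, 642]
`print(data)` → prints [9, 4, 7]
`print(result)` → prints [9, 4, 7, 55, 642]

Answer:
[9, 4, 7]
[9, 4, 7, 55, 642]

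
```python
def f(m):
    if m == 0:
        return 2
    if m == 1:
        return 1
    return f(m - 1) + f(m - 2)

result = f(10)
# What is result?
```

Build up from base cases: f(0)=2, f(1)=1, f(2)=3, f(3)=4, f(4)=7, f(5)=11, f(6)=18, ..., f(10)=123

Answer: 123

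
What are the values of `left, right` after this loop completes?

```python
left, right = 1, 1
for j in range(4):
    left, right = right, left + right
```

Fibonacci: after 4 iterations
`left, right` takes the values: (1, 1) → (1, 2) → (2, 3) → (3, 5) → (5, 8)

Answer: 5, 8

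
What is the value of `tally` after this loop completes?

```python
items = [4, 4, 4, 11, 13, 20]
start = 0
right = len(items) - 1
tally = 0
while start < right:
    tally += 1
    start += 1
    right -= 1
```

Iterations until pointers meet (list length 6)
`tally` takes the values: 0 → 1 → 2 → 3

Answer: 3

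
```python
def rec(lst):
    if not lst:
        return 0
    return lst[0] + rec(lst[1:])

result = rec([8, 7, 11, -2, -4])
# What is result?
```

8 + 7 + 11 + (-2) + (-4) + 0 = 20

Answer: 20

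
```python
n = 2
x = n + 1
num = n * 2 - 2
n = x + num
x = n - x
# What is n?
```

Trace:
`n = 2` → n = 2
`x = n + 1` → x = 3
`num = n * 2 - 2` → num = 2
`n = x + num` → n = 5
`x = n - x` → x = 2
So n = 5

Answer: 5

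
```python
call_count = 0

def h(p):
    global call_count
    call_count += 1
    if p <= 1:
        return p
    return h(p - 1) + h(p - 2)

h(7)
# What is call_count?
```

Calls(p) = 1 + Calls(p-1) + Calls(p-2); Calls(0)=Calls(1)=1. For p=7 this gives 41.

Answer: 41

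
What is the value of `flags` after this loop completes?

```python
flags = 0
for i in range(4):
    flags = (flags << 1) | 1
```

Build 4 consecutive 1-bits: 0b1111
`flags` takes the values: 0 → 1 → 3 → 7 → 15

Answer: 15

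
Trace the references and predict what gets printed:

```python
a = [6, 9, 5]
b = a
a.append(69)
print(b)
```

Key concept: basic list aliasing.
Step by step:
`a = [6, 9, 5]` → a = [6, 9, 5]
`b = a` → b = [6, 9, 5] (same object as a)
`a.append(69)` → a = [6, 9, 5, 69] (same object as b); b = [6, 9, 5, 69] (same object as a)
`print(b)` → prints [6, 9, 5, 69]

Answer: [6, 9, 5, 69]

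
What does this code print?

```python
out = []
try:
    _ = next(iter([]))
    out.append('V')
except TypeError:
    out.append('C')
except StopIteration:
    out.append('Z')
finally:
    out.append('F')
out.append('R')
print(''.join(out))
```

Execution trace: 'Z' (except StopIteration) → 'F' (finally) → 'R' (after the try/except). Output: ZFR

Answer: ZFR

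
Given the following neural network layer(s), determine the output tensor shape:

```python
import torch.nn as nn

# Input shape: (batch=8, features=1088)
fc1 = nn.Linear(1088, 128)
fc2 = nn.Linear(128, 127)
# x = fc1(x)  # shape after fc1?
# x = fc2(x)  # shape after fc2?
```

Input: (8, 1088) -> after fc1: (8, 128) -> Output: (8, 127)

Answer: (8, 127)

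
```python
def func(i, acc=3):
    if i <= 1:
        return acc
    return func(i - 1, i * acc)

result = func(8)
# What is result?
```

Accumulator trace (n, acc): (8, 3) -> (7, 24) -> (6, 168) -> (5, 1008) -> (4, 5040) -> (3, 20160) -> (2, 60480) -> (1, 120960) -> return 120960

Answer: 120960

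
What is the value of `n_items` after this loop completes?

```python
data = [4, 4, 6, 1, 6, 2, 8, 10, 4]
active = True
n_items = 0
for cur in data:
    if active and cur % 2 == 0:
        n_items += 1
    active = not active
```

Count even values at even positions
`n_items` takes the values: 0 → 1 → 2 → 3 → 4 → 5

Answer: 5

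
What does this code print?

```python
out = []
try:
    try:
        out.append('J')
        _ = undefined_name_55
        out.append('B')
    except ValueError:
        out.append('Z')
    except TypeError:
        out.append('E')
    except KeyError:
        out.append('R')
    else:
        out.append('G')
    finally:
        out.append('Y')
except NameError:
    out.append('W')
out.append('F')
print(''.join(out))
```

Execution trace: 'J' (try body) → 'Y' (finally) → 'W' (outer except NameError) → 'F' (after the try/except). Output: JYWF

Answer: JYWF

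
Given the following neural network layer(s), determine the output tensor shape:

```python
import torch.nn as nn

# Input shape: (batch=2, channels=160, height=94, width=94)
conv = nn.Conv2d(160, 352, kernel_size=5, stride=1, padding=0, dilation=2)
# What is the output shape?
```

Input: (2, 160, 94, 94) -> Output: (2, 352, 86, 86)

Answer: (2, 352, 86, 86)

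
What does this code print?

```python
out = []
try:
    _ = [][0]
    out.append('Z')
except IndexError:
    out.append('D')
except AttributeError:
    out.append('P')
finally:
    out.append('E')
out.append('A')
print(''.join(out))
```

Execution trace: 'D' (except IndexError) → 'E' (finally) → 'A' (after the try/except). Output: DEA

Answer: DEA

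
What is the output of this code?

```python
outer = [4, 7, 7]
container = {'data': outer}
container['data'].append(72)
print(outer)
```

Key concept: dict holds reference to list.
Step by step:
`outer = [4, 7, 7]` → outer = [4, 7, 7]
`container = {'data': outer}` → container = {'data': [4, 7, 7]}
`container['data'].append(72)` → outer = [4, 7, 7, 72]; container = {'data': [4, 7, 7, 72]}
`print(outer)` → prints [4, 7, 7, 72]

Answer: [4, 7, 7, 72]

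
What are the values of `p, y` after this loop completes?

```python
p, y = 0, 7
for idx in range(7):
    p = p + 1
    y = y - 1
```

p goes 0→7, y goes 7→0
`p, y` takes the values: (0, 7) → (1, 7) → (1, 6) → (2, 6) → (2, 5) → (3, 5) → (3, 4) → (4, 4) → (4, 3) → (5, 3) → (5, 2) → (6, 2) → (6, 1) → (7, 1) → (7, 0)

Answer: 7, 0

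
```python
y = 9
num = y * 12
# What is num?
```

Trace:
`y = 9` → y = 9
`num = y * 12` → num = 108
So num = 108

Answer: 108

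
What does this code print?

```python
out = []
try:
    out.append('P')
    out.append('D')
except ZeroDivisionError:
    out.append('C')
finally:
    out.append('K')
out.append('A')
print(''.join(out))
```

Execution trace: 'P' (try body) → 'D' (try body, no exception) → 'K' (finally) → 'A' (after the try/except). Output: PDKA

Answer: PDKA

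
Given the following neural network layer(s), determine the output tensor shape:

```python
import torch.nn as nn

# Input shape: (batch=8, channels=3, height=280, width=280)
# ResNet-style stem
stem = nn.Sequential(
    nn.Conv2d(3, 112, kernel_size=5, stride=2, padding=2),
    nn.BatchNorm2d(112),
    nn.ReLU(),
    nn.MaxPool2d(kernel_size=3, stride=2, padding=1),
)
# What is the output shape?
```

Input: (8, 3, 280, 280) -> after Conv2d 5x5 stride=2: (8, 112, 140, 140) -> Output: (8, 112, 70, 70)

Answer: (8, 112, 70, 70)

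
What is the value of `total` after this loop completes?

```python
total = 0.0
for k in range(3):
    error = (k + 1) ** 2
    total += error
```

Sum of squared losses 1² + 2² + ... + 3²
`total` takes the values: 0.0 → 1.0 → 5.0 → 14.0

Answer: 14.0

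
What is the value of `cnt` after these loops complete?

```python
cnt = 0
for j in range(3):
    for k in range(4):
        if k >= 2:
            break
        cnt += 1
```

Inner breaks at 2, outer runs 3 times
`cnt` takes the values: 0 → 1 → 2 → 3 → 4 → 5 → 6

Answer: 6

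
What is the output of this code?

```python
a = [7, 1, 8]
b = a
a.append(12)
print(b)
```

Key concept: basic list aliasing.
Step by step:
`a = [7, 1, 8]` → a = [7, 1, 8]
`b = a` → b = [7, 1, 8] (same object as a)
`a.append(12)` → a = [7, 1, 8, 12] (same object as b); b = [7, 1, 8, 12] (same object as a)
`print(b)` → prints [7, 1, 8, 12]

Answer: [7, 1, 8, 12]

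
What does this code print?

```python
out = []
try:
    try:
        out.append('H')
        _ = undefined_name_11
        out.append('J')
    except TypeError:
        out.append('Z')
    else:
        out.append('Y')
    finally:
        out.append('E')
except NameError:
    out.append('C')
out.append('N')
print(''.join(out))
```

Execution trace: 'H' (try body) → 'E' (finally) → 'C' (outer except NameError) → 'N' (after the try/except). Output: HECN

Answer: HECN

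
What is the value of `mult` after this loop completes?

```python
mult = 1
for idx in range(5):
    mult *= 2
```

2^5 = 32
`mult` takes the values: 1 → 2 → 4 → 8 → 16 → 32

Answer: 32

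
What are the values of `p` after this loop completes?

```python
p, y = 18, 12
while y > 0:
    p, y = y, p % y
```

GCD of 18 and 12
`p` takes the values: 18 → 12 → 6

Answer: 6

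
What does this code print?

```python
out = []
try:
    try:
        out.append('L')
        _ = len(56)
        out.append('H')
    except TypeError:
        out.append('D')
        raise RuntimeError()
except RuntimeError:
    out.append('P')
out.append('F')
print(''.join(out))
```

Execution trace: 'L' (inner try body) → 'D' (inner except TypeError) → 'P' (outer except RuntimeError) → 'F' (after the try/except). Output: LDPF

Answer: LDPF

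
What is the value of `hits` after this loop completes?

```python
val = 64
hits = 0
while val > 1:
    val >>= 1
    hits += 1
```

Count right shifts until 1
`hits` takes the values: 0 → 1 → 2 → 3 → 4 → 5 → 6

Answer: 6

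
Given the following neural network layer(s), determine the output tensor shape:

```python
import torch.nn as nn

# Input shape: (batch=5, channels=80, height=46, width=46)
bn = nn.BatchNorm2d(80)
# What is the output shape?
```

Input: (5, 80, 46, 46) -> Output: (5, 80, 46, 46)

Answer: (5, 80, 46, 46)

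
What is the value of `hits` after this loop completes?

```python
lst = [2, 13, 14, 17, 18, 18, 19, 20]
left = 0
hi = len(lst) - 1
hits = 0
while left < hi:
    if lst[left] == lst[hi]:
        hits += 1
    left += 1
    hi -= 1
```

Count matching pairs from ends
`hits` takes the values: 0

Answer: 0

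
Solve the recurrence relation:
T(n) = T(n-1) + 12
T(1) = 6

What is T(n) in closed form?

Unrolling: T(n) = T(1) + 12·(n-1) = 6 + 12(n-1) = 12n - 6.

Answer: T(n) = 12n - 6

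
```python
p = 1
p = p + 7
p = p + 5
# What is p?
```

Trace:
`p = 1` → p = 1
`p = p + 7` → p = 8
`p = p + 5` → p = 13
So p = 13

Answer: 13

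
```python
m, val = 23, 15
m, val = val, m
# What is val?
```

Trace:
`m, val = 23, 15` → m = 23; val = 15
`m, val = val, m` → m = 15; val = 23
So val = 23

Answer: 23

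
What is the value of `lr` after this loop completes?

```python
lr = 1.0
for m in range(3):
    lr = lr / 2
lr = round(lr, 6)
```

Halving LR 3 times: 1 / 2^3
`lr` takes the values: 1.0 → 0.5 → 0.25 → 0.125

Answer: 0.125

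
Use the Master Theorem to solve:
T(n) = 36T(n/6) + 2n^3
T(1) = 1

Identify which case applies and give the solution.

a=36, b=6, f(n)=2n^3. log_6(36) = 2. Since c=3 > 2 and the regularity condition holds (36(n/6)^3 = (36/6^3)n^3 with 36/6^3 < 1), Case 3 applies: T(n) = Θ(f(n)) = O(n^3).

Answer: O(n^3) - Case 3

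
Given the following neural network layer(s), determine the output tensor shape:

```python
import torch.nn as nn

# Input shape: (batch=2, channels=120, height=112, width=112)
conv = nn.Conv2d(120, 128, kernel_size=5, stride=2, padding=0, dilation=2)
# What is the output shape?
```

Input: (2, 120, 112, 112) -> Output: (2, 128, 52, 52)

Answer: (2, 128, 52, 52)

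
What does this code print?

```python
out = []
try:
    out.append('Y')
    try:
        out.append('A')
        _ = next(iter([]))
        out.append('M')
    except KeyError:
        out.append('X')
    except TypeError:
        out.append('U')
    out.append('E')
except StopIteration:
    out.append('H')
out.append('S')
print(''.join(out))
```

Execution trace: 'Y' (try body) → 'A' (inner try body) → 'H' (except StopIteration) → 'S' (after the try/except). Output: YAHS

Answer: YAHS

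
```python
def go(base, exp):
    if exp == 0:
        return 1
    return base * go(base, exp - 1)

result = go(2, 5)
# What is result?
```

go(2, 5) = 2 * 2 * 2 * 2 * 2 = 32

Answer: 32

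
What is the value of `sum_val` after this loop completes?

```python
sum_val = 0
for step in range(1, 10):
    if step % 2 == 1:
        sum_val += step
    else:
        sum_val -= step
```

Add odd, subtract even
`sum_val` takes the values: 0 → 1 → -1 → 2 → -2 → 3 → -3 → 4 → -4 → 5

Answer: 5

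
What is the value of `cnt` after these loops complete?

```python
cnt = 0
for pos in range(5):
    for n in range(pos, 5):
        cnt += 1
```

Upper triangle: 5 + 4 + ... + 1
`cnt` takes the values: 0 → 1 → 2 → 3 → 4 → 5 → 6 → 7 → 8 → 9 → 10 → 11 → 12 → 13 → 14 → 15

Answer: 15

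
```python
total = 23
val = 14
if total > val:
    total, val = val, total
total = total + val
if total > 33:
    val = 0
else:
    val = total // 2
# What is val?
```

Trace:
`total = 23` → total = 23
`val = 14` → val = 14
`if total > val: ...` → total > val is True → total = 14; val = 23
`total = total + val` → total = 37
`if total > 33: ...` → total > 33 is True → val = 0
So val = 0

Answer: 0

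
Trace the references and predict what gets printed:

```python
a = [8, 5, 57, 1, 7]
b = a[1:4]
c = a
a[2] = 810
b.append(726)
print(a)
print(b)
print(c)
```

Key concept: slice vs alias.
Step by step:
`a = [8, 5, 57, 1, 7]` → a = [8, 5, 57, 1, 7]
`b = a[1:4]` → b = [5, 57, 1]
`c = a` → c = [8, 5, 57, 1, 7] (same object as a)
`a[2] = 810` → a = [8, 5, 810, 1, 7] (same object as c); c = [8, 5, 810, 1, 7] (same object as a)
`b.append(726)` → b = [5, 57, 1, 726]
`print(a)` → prints [8, 5, 810, 1, 7]
`print(b)` → prints [5, 57, 1, 726]
`print(c)` → prints [8, 5, 810, 1, 7]

Answer:
[8, 5, 810, 1, 7]
[5, 57, 1, 726]
[8, 5, 810, 1, 7]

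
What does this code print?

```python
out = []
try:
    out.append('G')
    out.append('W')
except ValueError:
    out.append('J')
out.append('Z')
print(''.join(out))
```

Execution trace: 'G' (try body) → 'W' (try body, no exception) → 'Z' (after the try/except). Output: GWZ

Answer: GWZ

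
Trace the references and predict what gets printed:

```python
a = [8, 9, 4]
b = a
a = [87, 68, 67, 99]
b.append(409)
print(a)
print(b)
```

Key concept: rebinding vs mutation: a is rebound to a new list, b still points at the original.
Step by step:
`a = [8, 9, 4]` → a = [8, 9, 4]
`b = a` → b = [8, 9, 4] (same object as a)
`a = [87, 68, 67, 99]` → a = [87, 68, 67, 99]
`b.append(409)` → b = [8, 9, 4, 409]
`print(a)` → prints [87, 68, 67, 99]
`print(b)` → prints [8, 9, 4, 409]

Answer:
[87, 68, 67, 99]
[8, 9, 4, 409]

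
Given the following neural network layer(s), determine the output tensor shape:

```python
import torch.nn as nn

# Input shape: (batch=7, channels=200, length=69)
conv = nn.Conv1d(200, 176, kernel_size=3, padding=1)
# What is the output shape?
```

Input: (7, 200, 69) -> Output: (7, 176, 69)

Answer: (7, 176, 69)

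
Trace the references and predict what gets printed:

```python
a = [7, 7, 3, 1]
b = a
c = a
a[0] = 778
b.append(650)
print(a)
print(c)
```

Key concept: multiple aliases.
Step by step:
`a = [7, 7, 3, 1]` → a = [7, 7, 3, 1]
`b = a` → b = [7, 7, 3, 1] (same object as a)
`c = a` → c = [7, 7, 3, 1] (same object as a, b)
`a[0] = 778` → a = [778, 7, 3, 1] (same object as b, c); b = [778, 7, 3, 1] (same object as a, c); c = [778, 7, 3, 1] (same object as a, b)
`b.append(650)` → a = [778, 7, 3, 1, 650] (same object as b, c); b = [778, 7, 3, 1, 650] (same object as a, c); c = [778, 7, 3, 1, 650] (same object as a, b)
`print(a)` → prints [778, 7, 3, 1, 650]
`print(c)` → prints [778, 7, 3, 1, 650]

Answer:
[778, 7, 3, 1, 650]
[778, 7, 3, 1, 650]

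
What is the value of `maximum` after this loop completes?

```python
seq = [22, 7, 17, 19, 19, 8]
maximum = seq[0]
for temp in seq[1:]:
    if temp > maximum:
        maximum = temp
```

Maximum of [22, 7, 17, 19, 19, 8]
`maximum` takes the values: 22

Answer: 22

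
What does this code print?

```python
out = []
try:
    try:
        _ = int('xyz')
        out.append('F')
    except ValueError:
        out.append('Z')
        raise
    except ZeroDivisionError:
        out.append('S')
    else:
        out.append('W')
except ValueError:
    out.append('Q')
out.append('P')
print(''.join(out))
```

Execution trace: 'Z' (except ValueError) → 'Q' (outer except ValueError) → 'P' (after the try/except). Output: ZQP

Answer: ZQP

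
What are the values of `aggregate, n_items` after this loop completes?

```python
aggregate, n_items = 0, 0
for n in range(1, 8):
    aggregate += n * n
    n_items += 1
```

Sum of squares and count
`aggregate, n_items` takes the values: (0, 0) → (1, 0) → (1, 1) → (5, 1) → (5, 2) → (14, 2) → (14, 3) → (30, 3) → (30, 4) → (55, 4) → (55, 5) → (91, 5) → (91, 6) → (140, 6) → (140, 7)

Answer: 140, 7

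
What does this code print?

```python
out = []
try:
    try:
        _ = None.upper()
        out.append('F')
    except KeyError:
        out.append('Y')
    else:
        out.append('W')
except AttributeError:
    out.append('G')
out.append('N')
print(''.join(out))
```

Execution trace: 'G' (outer except AttributeError) → 'N' (after the try/except). Output: GN

Answer: GN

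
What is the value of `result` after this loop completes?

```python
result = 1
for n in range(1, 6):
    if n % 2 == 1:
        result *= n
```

Product of odd numbers 1 to 5
`result` takes the values: 1 → 3 → 15

Answer: 15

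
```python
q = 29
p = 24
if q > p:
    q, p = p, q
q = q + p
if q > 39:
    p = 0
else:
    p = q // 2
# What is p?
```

Trace:
`q = 29` → q = 29
`p = 24` → p = 24
`if q > p: ...` → q > p is True → q = 24; p = 29
`q = q + p` → q = 53
`if q > 39: ...` → q > 39 is True → p = 0
So p = 0

Answer: 0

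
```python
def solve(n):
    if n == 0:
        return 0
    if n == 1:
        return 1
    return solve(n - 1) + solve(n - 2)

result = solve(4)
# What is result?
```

Build up from base cases: solve(0)=0, solve(1)=1, solve(2)=1, solve(3)=2, solve(4)=3

Answer: 3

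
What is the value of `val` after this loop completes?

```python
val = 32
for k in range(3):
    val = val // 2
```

Halve 3 times: 32 // 2^3 = 4
`val` takes the values: 32 → 16 → 8 → 4

Answer: 4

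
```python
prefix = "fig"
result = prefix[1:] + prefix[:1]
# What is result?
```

Trace:
`prefix = "fig"` → prefix = 'fig'
`result = prefix[1:] + prefix[:1]` → result = 'igf'
So result = 'igf'

Answer: 'igf'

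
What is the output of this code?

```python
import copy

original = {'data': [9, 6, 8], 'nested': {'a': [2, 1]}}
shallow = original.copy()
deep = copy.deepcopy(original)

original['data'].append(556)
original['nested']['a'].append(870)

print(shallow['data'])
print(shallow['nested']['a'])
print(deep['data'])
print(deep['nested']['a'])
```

Key concept: comparing shallow vs deep copy.
Step by step:
`original = {'data': [9, 6, 8], 'nested': {'a': [2, 1]}}` → original = {'data': [9, 6, 8], 'nested': {'a': [2, 1]}}
`shallow = original.copy()` → shallow = {'data': [9, 6, 8], 'nested': {'a': [2, 1]}}
`deep = copy.deepcopy(original)` → deep = {'data': [9, 6, 8], 'nested': {'a': [2, 1]}}
`original['data'].append(556)` → original = {'data': [9, 6, 8, 556], 'nested': {'a': [2, 1]}}; shallow = {'data': [9, 6, 8, 556], 'nested': {'a': [2, 1]}}
`original['nested']['a'].append(870)` → original = {'data': [9, 6, 8, 556], 'nested': {'a': [2, 1, 870]}}; shallow = {'data': [9, 6, 8, 556], 'nested': {'a': [2, 1, 870]}}
`print(shallow['data'])` → prints [9, 6, 8, 556]
`print(shallow['nested']['a'])` → prints [2, 1, 870]
`print(deep['data'])` → prints [9, 6, 8]
`print(deep['nested']['a'])` → prints [2, 1]

Answer:
[9, 6, 8, 556]
[2, 1, 870]
[9, 6, 8]
[2, 1]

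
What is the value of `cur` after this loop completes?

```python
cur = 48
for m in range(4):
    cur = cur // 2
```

Halve 4 times: 48 // 2^4 = 3
`cur` takes the values: 48 → 24 → 12 → 6 → 3

Answer: 3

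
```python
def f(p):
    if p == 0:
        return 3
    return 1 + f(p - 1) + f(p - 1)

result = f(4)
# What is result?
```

f(p) = 1 + 2·f(p-1), f(0)=3. Closed form: (3+1)·2^4 - 1 = 63.

Answer: 63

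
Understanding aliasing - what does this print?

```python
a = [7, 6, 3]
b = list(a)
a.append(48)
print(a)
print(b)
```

Key concept: list() constructor creates copy.
Step by step:
`a = [7, 6, 3]` → a = [7, 6, 3]
`b = list(a)` → b = [7, 6, 3]
`a.append(48)` → a = [7, 6, 3, 48]
`print(a)` → prints [7, 6, 3, 48]
`print(b)` → prints [7, 6, 3]

Answer:
[7, 6, 3, 48]
[7, 6, 3]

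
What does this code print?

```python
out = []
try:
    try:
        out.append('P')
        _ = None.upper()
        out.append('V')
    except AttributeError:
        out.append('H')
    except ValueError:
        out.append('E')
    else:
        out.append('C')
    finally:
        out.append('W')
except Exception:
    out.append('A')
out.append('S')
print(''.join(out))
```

Execution trace: 'P' (inner try body) → 'H' (inner except AttributeError) → 'W' (inner finally) → 'S' (after the try/except). Output: PHWS

Answer: PHWS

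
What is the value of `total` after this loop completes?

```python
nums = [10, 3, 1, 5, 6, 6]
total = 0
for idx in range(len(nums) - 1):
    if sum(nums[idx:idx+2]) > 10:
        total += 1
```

Count windows with sum > 10
`total` takes the values: 0 → 1 → 2 → 3

Answer: 3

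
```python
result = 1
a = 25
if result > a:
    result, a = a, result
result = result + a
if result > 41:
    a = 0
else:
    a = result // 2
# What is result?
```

Trace:
`result = 1` → result = 1
`a = 25` → a = 25
`if result > a: ...` → result > a is False → no variable changes
`result = result + a` → result = 26
`if result > 41: ...` → result > 41 is False, take else branch → a = 13
So result = 26

Answer: 26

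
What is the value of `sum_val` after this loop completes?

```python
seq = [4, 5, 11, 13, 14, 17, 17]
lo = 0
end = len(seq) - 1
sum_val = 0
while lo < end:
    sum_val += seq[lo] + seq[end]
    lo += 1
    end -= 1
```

Sum of pairs from ends
`sum_val` takes the values: 0 → 21 → 43 → 68

Answer: 68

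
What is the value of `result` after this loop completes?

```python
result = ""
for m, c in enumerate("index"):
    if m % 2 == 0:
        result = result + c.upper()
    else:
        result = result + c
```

Uppercase even positions in 'index'
`result` takes the values: "" → "I" → "In" → "InD" → "InDe" → "InDeX"

Answer: "InDeX"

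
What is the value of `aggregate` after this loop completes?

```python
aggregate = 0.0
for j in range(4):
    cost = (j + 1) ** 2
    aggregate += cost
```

Sum of squared losses 1² + 2² + ... + 4²
`aggregate` takes the values: 0.0 → 1.0 → 5.0 → 14.0 → 30.0

Answer: 30.0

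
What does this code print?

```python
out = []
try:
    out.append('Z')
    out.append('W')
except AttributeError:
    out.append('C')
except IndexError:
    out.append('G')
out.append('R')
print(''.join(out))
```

Execution trace: 'Z' (try body) → 'W' (try body, no exception) → 'R' (after the try/except). Output: ZWR

Answer: ZWR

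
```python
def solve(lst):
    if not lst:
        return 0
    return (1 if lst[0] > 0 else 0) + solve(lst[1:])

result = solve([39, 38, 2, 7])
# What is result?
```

Count of positive elements in [39, 38, 2, 7] = 4

Answer: 4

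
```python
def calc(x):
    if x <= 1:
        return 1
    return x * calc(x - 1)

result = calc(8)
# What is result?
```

calc(8) = 8 * 7 * 6 * 5 * 4 * 3 * 2 * 1 = 40320

Answer: 40320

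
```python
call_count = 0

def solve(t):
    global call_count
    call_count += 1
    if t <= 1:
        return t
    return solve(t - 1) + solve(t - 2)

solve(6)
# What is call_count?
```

Calls(t) = 1 + Calls(t-1) + Calls(t-2); Calls(0)=Calls(1)=1. For t=6 this gives 25.

Answer: 25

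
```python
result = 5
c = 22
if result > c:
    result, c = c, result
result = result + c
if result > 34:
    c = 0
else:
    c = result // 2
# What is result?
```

Trace:
`result = 5` → result = 5
`c = 22` → c = 22
`if result > c: ...` → result > c is False → no variable changes
`result = result + c` → result = 27
`if result > 34: ...` → result > 34 is False, take else branch → c = 13
So result = 27

Answer: 27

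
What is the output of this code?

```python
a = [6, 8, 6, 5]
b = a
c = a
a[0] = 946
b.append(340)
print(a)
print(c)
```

Key concept: multiple aliases.
Step by step:
`a = [6, 8, 6, 5]` → a = [6, 8, 6, 5]
`b = a` → b = [6, 8, 6, 5] (same object as a)
`c = a` → c = [6, 8, 6, 5] (same object as a, b)
`a[0] = 946` → a = [946, 8, 6, 5] (same object as b, c); b = [946, 8, 6, 5] (same object as a, c); c = [946, 8, 6, 5] (same object as a, b)
`b.append(340)` → a = [946, 8, 6, 5, 340] (same object as b, c); b = [946, 8, 6, 5, 340] (same object as a, c); c = [946, 8, 6, 5, 340] (same object as a, b)
`print(a)` → prints [946, 8, 6, 5, 340]
`print(c)` → prints [946, 8, 6, 5, 340]

Answer:
[946, 8, 6, 5, 340]
[946, 8, 6, 5, 340]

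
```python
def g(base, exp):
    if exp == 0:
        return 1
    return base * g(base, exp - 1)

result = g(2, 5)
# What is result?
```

g(2, 5) = 2 * 2 * 2 * 2 * 2 = 32

Answer: 32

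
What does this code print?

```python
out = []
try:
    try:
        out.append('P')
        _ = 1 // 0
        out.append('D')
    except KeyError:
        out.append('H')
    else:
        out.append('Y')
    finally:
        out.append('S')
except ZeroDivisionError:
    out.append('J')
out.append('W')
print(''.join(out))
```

Execution trace: 'P' (try body) → 'S' (finally) → 'J' (outer except ZeroDivisionError) → 'W' (after the try/except). Output: PSJW

Answer: PSJW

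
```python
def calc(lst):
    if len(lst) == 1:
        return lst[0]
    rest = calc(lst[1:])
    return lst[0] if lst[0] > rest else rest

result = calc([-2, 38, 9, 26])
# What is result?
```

Recursive max over [-2, 38, 9, 26] = 38

Answer: 38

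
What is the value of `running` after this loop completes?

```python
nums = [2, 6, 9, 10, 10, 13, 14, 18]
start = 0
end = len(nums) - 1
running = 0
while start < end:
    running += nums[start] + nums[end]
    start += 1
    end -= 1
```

Sum of pairs from ends
`running` takes the values: 0 → 20 → 40 → 62 → 82

Answer: 82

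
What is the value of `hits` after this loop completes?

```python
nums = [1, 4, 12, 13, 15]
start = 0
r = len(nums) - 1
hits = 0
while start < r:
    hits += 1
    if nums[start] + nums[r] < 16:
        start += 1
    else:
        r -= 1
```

Steps to find pair summing to 16
`hits` takes the values: 0 → 1 → 2 → 3 → 4

Answer: 4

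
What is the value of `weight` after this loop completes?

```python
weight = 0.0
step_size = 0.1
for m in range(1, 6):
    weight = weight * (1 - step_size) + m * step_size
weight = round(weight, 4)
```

Moving average with lr=0.1
`weight` takes the values: 0.0 → 0.1 → 0.29 → 0.561 → 0.9049 → 1.31441 → 1.3144

Answer: 1.3144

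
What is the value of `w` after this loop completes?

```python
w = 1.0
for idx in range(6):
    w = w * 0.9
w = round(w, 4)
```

Exponential decay: 1.0 * 0.9^6
`w` takes the values: 1.0 → 0.9 → 0.81 → 0.729 → 0.6561 → 0.59049 → 0.531441 → 0.5314

Answer: 0.5314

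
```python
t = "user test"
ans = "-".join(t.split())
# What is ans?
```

Trace:
`t = "user test"` → t = 'user test'
`ans = "-".join(t.split())` → ans = 'user-test'
So ans = 'user-test'

Answer: 'user-test'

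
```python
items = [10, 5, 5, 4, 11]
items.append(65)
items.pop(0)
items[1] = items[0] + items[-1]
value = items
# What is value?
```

Trace:
`items = [10, 5, 5, 4, 11]` → items = [10, 5, 5, 4, 11]
`items.append(65)` → items = [10, 5, 5, 4, 11, 65]
`items.pop(0)` → items = [5, 5, 4, 11, 65]
`items[1] = items[0] + items[-1]` → items = [5, 70, 4, 11, 65]
`value = items` → value = [5, 70, 4, 11, 65]
So value = [5, 70, 4, 11, 65]

Answer: [5, 70, 4, 11, 65]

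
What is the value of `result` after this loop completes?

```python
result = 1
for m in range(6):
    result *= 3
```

3^6 = 729
`result` takes the values: 1 → 3 → 9 → 27 → 81 → 243 → 729

Answer: 729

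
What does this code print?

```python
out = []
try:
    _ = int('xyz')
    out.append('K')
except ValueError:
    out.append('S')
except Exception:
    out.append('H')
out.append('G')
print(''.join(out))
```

Execution trace: 'S' (except ValueError) → 'G' (after the try/except). Output: SG

Answer: SG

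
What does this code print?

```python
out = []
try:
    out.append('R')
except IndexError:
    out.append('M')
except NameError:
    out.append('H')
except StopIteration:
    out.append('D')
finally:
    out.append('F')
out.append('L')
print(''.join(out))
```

Execution trace: 'R' (try body, no exception) → 'F' (finally) → 'L' (after the try/except). Output: RFL

Answer: RFL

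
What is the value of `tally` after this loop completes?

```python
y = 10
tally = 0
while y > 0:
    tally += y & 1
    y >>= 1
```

Count set bits in 10 (binary: 0b1010)
`tally` takes the values: 0 → 1 → 2

Answer: 2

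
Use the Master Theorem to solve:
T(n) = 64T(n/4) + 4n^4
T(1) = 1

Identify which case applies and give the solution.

a=64, b=4, f(n)=4n^4. log_4(64) = 3. Since c=4 > 3 and the regularity condition holds (64(n/4)^4 = (64/4^4)n^4 with 64/4^4 < 1), Case 3 applies: T(n) = Θ(f(n)) = O(n^4).

Answer: O(n^4) - Case 3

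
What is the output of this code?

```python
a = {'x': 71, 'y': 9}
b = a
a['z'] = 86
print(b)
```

Key concept: dict aliasing.
Step by step:
`a = {'x': 71, 'y': 9}` → a = {'x': 71, 'y': 9}
`b = a` → b = {'x': 71, 'y': 9} (same object as a)
`a['z'] = 86` → a = {'x': 71, 'y': 9, 'z': 86} (same object as b); b = {'x': 71, 'y': 9, 'z': 86} (same object as a)
`print(b)` → prints {'x': 71, 'y': 9, 'z': 86}

Answer: {'x': 71, 'y': 9, 'z': 86}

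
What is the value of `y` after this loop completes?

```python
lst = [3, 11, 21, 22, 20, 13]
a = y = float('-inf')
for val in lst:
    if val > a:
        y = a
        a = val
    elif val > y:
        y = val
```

Second largest (with repeats) in [3, 11, 21, 22, 20, 13]
`y` takes the values: -inf → 3 → 11 → 21

Answer: 21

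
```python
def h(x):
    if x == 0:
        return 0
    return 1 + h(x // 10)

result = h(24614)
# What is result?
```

Count of digits of 24614: 5

Answer: 5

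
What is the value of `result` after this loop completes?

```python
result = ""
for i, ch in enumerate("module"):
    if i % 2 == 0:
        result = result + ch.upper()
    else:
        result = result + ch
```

Uppercase even positions in 'module'
`result` takes the values: "" → "M" → "Mo" → "MoD" → "MoDu" → "MoDuL" → "MoDuLe"

Answer: "MoDuLe"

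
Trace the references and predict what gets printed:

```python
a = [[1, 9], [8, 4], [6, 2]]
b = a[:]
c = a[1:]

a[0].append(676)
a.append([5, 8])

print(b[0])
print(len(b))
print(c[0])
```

Key concept: slice with nested mutation.
Step by step:
`a = [[1, 9], [8, 4], [6, 2]]` → a = [[1, 9], [8, 4], [6, 2]]
`b = a[:]` → b = [[1, 9], [8, 4], [6, 2]]
`c = a[1:]` → c = [[8, 4], [6, 2]]
`a[0].append(676)` → a = [[1, 9, 676], [8, 4], [6, 2]]; b = [[1, 9, 676], [8, 4], [6, 2]]
`a.append([5, 8])` → a = [[1, 9, 676], [8, 4], [6, 2], [5, 8]]
`print(b[0])` → prints [1, 9, 676]
`print(len(b))` → prints 3
`print(c[0])` → prints [8, 4]

Answer:
[1, 9, 676]
3
[8, 4]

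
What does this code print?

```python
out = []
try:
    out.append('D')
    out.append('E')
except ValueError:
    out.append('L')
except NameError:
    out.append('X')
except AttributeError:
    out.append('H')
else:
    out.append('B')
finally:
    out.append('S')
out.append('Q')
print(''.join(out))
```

Execution trace: 'D' (try body) → 'E' (try body, no exception) → 'B' (else) → 'S' (finally) → 'Q' (after the try/except). Output: DEBSQ

Answer: DEBSQ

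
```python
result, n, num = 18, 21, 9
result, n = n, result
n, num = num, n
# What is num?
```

Trace:
`result, n, num = 18, 21, 9` → result = 18; n = 21; num = 9
`result, n = n, result` → result = 21; n = 18
`n, num = num, n` → n = 9; num = 18
So num = 18

Answer: 18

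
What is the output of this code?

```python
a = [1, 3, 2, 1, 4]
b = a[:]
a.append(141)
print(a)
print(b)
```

Key concept: slice [:] creates copy.
Step by step:
`a = [1, 3, 2, 1, 4]` → a = [1, 3, 2, 1, 4]
`b = a[:]` → b = [1, 3, 2, 1, 4]
`a.append(141)` → a = [1, 3, 2, 1, 4, 141]
`print(a)` → prints [1, 3, 2, 1, 4, 141]
`print(b)` → prints [1, 3, 2, 1, 4]

Answer:
[1, 3, 2, 1, 4, 141]
[1, 3, 2, 1, 4]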